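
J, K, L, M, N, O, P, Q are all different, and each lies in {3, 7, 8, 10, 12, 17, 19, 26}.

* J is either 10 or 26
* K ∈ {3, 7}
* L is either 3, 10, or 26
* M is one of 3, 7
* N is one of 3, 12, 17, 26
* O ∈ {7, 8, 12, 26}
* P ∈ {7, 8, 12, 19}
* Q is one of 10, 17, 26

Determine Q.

The 8 variables draw from only 8 values {3, 7, 8, 10, 12, 17, 19, 26}, so each is used; only P can be 19, hence P = 19.
Among the 7 still-open variables, 8 fits only O (and all 7 values in {3, 7, 8, 10, 12, 17, 26} must be used), so O = 8.
Among the 6 still-open variables, 12 fits only N (and all 6 values in {3, 7, 10, 12, 17, 26} must be used), so N = 12.
Among the 5 still-open variables, 17 fits only Q (and all 5 values in {3, 7, 10, 17, 26} must be used), so Q = 17.

17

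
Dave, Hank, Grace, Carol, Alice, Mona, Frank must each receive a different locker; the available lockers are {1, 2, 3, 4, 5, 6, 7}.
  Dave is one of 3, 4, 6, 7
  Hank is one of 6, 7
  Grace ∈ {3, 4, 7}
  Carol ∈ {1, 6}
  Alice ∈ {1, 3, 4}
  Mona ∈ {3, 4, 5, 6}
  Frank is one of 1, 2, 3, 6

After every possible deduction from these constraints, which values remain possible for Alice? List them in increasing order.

The 7 variables draw from only 7 values {1, 2, 3, 4, 5, 6, 7}, so each is used; only Frank can be 2, hence Frank = 2.
The 6 still-open variables draw from only 6 values {1, 3, 4, 5, 6, 7}, so each is used; only Mona can be 5, hence Mona = 5.
No further eliminations apply; Alice can still be any of 1, 3, 4.

1, 3, 4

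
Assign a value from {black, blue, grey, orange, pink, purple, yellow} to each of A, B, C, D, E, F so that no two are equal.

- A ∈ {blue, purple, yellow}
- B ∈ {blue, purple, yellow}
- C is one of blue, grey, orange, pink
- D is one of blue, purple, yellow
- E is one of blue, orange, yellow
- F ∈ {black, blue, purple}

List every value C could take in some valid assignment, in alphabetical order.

grey, pink

A, B, D share exactly the 3 values {blue, purple, yellow}; by pigeonhole those values go to them, so strike blue, purple, yellow from C, E, F.
E has just one choice, so E = orange. So C can't be orange.
F's domain is down to {black}, so F = black.
No further eliminations apply; C can still be any of grey, pink.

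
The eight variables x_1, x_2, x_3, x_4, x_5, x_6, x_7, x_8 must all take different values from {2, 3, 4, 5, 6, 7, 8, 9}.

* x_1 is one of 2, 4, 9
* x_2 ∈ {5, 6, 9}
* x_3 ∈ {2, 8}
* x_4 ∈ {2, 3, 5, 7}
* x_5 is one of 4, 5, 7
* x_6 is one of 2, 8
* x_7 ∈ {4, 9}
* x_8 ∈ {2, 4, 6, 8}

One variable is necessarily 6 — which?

x_8

Among the 8 variables, 3 fits only x_4 (and all 8 values in {2, 3, 4, 5, 6, 7, 8, 9} must be used), so x_4 = 3.
The 7 still-open variables draw from only 7 values {2, 4, 5, 6, 7, 8, 9}, so each is used; only x_5 can be 7, hence x_5 = 7.
The 6 still-open variables draw from only 6 values {2, 4, 5, 6, 8, 9}, so each is used; only x_2 can be 5, hence x_2 = 5.
Among the 5 still-open variables, 6 fits only x_8 (and all 5 values in {2, 4, 6, 8, 9} must be used), so x_8 = 6.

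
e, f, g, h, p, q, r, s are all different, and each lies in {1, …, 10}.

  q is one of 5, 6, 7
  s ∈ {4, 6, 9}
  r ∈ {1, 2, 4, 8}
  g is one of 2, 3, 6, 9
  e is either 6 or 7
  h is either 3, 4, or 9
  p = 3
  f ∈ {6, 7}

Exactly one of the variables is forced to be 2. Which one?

p's domain is down to {3}, so p = 3. Remove 3 from g, h.
e and f between them cover only {6, 7} — a naked pair. Remove those values from g, q, s.
That leaves q = 5.
The 2 variables h and s are confined to {4, 9}, which locks those values in; drop them from g, r.
So 2 goes to g.

g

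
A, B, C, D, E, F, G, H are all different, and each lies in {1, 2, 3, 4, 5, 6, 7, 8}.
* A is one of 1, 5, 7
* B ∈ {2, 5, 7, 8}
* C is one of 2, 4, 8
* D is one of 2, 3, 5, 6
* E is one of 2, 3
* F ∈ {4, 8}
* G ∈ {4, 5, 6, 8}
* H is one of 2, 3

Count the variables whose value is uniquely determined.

2

The 8 variables draw from only 8 values {1, 2, 3, 4, 5, 6, 7, 8}, so each is used; only A can be 1, hence A = 1.
The 7 still-open variables together cover exactly {2, 3, 4, 5, 6, 7, 8} — 7 values for 7 variables — and 7 appears only in B's list, so B = 7.
The 2 variables E and H are confined to {2, 3}, which locks those values in; drop them from C, D.
The 2 variables C and F are confined to {4, 8}, which locks those values in; drop them from G.
Determined: A=1, B=7. The other variables each still have more than one consistent value. That makes 2.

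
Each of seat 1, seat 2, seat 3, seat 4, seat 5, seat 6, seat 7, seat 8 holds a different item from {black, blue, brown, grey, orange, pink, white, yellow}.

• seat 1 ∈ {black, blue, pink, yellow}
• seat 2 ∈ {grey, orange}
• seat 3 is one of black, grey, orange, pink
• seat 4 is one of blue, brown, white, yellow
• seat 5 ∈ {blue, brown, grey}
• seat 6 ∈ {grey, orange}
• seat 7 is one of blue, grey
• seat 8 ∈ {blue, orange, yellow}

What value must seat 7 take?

The 8 variables together cover exactly {black, blue, brown, grey, orange, pink, white, yellow} — 8 values for 8 variables — and white appears only in seat 4's list, so seat 4 = white.
Among the 7 still-open variables, brown fits only seat 5 (and all 7 values in {black, blue, brown, grey, orange, pink, yellow} must be used), so seat 5 = brown.
The 2 variables seat 2 and seat 6 are confined to {grey, orange}, which locks those values in; drop them from seat 3, seat 7, seat 8.
So seat 7 = blue.

blue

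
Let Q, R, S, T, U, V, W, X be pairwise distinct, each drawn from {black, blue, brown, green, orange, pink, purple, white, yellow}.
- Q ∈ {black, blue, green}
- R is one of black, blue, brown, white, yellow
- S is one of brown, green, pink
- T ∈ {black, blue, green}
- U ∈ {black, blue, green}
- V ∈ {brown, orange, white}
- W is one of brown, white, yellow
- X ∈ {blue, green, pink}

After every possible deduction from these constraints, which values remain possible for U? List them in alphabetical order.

black, blue, green

Among the 8 variables, orange fits only V (and all 8 values in {black, blue, brown, green, orange, pink, white, yellow} must be used), so V = orange.
Q, T, U share exactly the 3 values {black, blue, green}; by pigeonhole those values go to them, so strike black, blue, green from R, S, X.
X's domain is down to {pink}, so X = pink. Strike pink from S.
S's domain is down to {brown}, so S = brown. Strike brown from R, W.
No further eliminations apply; U can still be any of black, blue, green.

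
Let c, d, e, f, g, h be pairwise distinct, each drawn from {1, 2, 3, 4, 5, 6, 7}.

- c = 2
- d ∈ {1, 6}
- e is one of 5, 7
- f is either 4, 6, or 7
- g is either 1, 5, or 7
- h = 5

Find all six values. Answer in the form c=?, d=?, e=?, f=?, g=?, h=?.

c must be 2 (only option left).
h must be 5 (only option left). So e, g can't be 5.
e's domain is down to {7}, so e = 7. Eliminate 7 elsewhere: f, g.
g has just one choice, so g = 1. Eliminate 1 elsewhere: d.
d has just one choice, so d = 6. Strike 6 from f.
f has just one choice, so f = 4.

c=2, d=6, e=7, f=4, g=1, h=5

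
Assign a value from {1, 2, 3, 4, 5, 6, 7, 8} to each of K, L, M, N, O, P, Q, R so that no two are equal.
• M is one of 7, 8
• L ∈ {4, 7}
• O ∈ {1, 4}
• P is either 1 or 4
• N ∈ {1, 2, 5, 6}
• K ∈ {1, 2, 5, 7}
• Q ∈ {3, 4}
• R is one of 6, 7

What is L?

7

The 8 variables together cover exactly {1, 2, 3, 4, 5, 6, 7, 8} — 8 values for 8 variables — and 3 appears only in Q's list, so Q = 3.
The 7 still-open variables draw from only 7 values {1, 2, 4, 5, 6, 7, 8}, so each is used; only M can be 8, hence M = 8.
O and P share exactly the 2 values {1, 4}; by pigeonhole those values go to them, so strike 1, 4 from K, L, N.
So L = 7.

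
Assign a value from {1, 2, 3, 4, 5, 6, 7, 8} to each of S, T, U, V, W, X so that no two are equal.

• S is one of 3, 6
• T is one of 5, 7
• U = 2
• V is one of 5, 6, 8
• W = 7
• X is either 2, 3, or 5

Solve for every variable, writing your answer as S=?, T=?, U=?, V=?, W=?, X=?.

U has just one choice, so U = 2. Remove 2 from X.
W's domain is down to {7}, so W = 7. Remove 7 from T.
That leaves T = 5. Eliminate 5 elsewhere: V, X.
X must be 3 (only option left). Eliminate 3 elsewhere: S.
S must be 6 (only option left). Remove 6 from V.
That leaves V = 8.

S=6, T=5, U=2, V=8, W=7, X=3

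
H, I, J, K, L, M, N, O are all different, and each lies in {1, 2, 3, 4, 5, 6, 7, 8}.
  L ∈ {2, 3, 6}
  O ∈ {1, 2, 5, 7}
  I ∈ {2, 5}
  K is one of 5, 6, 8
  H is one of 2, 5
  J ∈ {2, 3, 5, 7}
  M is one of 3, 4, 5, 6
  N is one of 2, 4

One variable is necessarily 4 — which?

N

The 8 variables draw from only 8 values {1, 2, 3, 4, 5, 6, 7, 8}, so each is used; only O can be 1, hence O = 1.
The 7 still-open variables together cover exactly {2, 3, 4, 5, 6, 7, 8} — 7 values for 7 variables — and 7 appears only in J's list, so J = 7.
Among the 6 still-open variables, 8 fits only K (and all 6 values in {2, 3, 4, 5, 6, 8} must be used), so K = 8.
H and I share exactly the 2 values {2, 5}; by pigeonhole those values go to them, so strike 2, 5 from L, M, N.
So 4 goes to N.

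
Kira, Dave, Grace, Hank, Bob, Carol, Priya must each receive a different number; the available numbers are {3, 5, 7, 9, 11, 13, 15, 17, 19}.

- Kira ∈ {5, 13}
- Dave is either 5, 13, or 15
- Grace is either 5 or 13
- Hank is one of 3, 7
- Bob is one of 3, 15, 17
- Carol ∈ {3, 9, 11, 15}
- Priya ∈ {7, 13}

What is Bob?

17

The 2 variables Kira and Grace are confined to {5, 13}, which locks those values in; drop them from Dave, Priya.
Dave must be 15 (only option left). Eliminate 15 elsewhere: Bob, Carol.
Priya's domain is down to {7}, so Priya = 7. Strike 7 from Hank.
That leaves Hank = 3. Eliminate 3 elsewhere: Bob, Carol.
So Bob = 17.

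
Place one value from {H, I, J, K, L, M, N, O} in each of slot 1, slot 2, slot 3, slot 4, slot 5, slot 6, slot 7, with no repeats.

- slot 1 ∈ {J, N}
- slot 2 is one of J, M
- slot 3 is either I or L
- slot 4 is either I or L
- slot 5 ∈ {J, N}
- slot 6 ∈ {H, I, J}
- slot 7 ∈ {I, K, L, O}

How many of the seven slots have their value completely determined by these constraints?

2

slot 1 and slot 5 share exactly the 2 values {J, N}; by pigeonhole those values go to them, so strike J, N from slot 2, slot 6.
slot 2 has just one choice, so slot 2 = M.
The 2 variables slot 3 and slot 4 are confined to {I, L}, which locks those values in; drop them from slot 6, slot 7.
slot 6's domain is down to {H}, so slot 6 = H.
Determined: slot 2=M, slot 6=H. The other slots each still have more than one consistent value. That makes 2.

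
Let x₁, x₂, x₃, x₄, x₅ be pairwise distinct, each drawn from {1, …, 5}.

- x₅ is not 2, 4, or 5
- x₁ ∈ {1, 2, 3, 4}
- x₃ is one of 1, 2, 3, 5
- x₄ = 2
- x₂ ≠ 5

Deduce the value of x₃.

x₄'s domain is down to {2}, so x₄ = 2. Remove 2 from x₁, x₂, x₃.
Among the 4 still-open variables, 5 fits only x₃ (and all 4 values in {1, 3, 4, 5} must be used), so x₃ = 5.

5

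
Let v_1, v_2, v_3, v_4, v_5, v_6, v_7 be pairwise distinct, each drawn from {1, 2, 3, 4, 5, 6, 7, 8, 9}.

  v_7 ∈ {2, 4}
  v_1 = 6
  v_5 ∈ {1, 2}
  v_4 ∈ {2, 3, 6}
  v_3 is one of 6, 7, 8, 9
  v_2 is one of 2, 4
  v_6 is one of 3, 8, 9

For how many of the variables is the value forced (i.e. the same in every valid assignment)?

3

v_1 has just one choice, so v_1 = 6. So v_3, v_4 can't be 6.
v_2 and v_7 between them cover only {2, 4} — a naked pair. Remove those values from v_4, v_5.
v_4 has just one choice, so v_4 = 3. Remove 3 from v_6.
v_5 has just one choice, so v_5 = 1.
Determined: v_1=6, v_4=3, v_5=1. The other variables each still have more than one consistent value. That makes 3.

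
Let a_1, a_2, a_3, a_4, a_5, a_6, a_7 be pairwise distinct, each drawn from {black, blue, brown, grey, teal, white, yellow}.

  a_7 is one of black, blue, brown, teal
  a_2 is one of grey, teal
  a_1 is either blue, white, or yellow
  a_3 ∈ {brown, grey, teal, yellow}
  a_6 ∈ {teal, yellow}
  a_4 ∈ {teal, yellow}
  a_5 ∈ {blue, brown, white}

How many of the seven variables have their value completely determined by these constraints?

The 7 variables draw from only 7 values {black, blue, brown, grey, teal, white, yellow}, so each is used; only a_7 can be black, hence a_7 = black.
a_4 and a_6 between them cover only {teal, yellow} — a naked pair. Remove those values from a_1, a_2, a_3.
a_2 has just one choice, so a_2 = grey. Strike grey from a_3.
a_3 has just one choice, so a_3 = brown. Remove brown from a_5.
Determined: a_2=grey, a_3=brown, a_7=black. The other variables each still have more than one consistent value. That makes 3.

3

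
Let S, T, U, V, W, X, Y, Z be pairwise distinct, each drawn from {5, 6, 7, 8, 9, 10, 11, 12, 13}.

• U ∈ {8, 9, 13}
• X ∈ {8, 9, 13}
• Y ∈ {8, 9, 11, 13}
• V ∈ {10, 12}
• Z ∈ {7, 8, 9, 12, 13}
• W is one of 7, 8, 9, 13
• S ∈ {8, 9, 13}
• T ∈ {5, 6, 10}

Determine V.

S, U, X share exactly the 3 values {8, 9, 13}; by pigeonhole those values go to them, so strike 8, 9, 13 from W, Y, Z.
W has just one choice, so W = 7. Strike 7 from Z.
Y's domain is down to {11}, so Y = 11.
Z has just one choice, so Z = 12. Strike 12 from V.
So V = 10.

10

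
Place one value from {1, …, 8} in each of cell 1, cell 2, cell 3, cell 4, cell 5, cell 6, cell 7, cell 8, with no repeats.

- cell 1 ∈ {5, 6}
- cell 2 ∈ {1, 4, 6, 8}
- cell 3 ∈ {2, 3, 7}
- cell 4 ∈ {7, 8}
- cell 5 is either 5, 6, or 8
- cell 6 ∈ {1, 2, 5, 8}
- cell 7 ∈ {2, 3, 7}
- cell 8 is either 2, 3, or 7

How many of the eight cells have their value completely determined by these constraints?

Among the 8 variables, 4 fits only cell 2 (and all 8 values in {1, 2, 3, 4, 5, 6, 7, 8} must be used), so cell 2 = 4.
Among the 7 still-open variables, 1 fits only cell 6 (and all 7 values in {1, 2, 3, 5, 6, 7, 8} must be used), so cell 6 = 1.
cell 3, cell 7, cell 8 share exactly the 3 values {2, 3, 7}; by pigeonhole those values go to them, so strike 2, 3, 7 from cell 4.
cell 4's domain is down to {8}, so cell 4 = 8. Remove 8 from cell 5.
Determined: cell 2=4, cell 4=8, cell 6=1. The other cells each still have more than one consistent value. That makes 3.

3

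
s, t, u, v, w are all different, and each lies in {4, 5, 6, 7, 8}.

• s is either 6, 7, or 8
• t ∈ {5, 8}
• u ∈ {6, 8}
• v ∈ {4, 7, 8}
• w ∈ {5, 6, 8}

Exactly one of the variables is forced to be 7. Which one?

s

Among the 5 variables, 4 fits only v (and all 5 values in {4, 5, 6, 7, 8} must be used), so v = 4.
The 4 still-open variables together cover exactly {5, 6, 7, 8} — 4 values for 4 variables — and 7 appears only in s's list, so s = 7.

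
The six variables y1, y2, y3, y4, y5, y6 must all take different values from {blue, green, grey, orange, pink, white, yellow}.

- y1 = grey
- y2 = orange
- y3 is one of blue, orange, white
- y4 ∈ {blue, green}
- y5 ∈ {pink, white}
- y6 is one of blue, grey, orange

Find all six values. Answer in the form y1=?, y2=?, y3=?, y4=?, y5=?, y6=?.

y1 must be grey (only option left). Strike grey from y6.
y2 has just one choice, so y2 = orange. So y3, y6 can't be orange.
y6 must be blue (only option left). Eliminate blue elsewhere: y3, y4.
y3's domain is down to {white}, so y3 = white. So y5 can't be white.
y4 must be green (only option left).
y5 has just one choice, so y5 = pink.

y1=grey, y2=orange, y3=white, y4=green, y5=pink, y6=blue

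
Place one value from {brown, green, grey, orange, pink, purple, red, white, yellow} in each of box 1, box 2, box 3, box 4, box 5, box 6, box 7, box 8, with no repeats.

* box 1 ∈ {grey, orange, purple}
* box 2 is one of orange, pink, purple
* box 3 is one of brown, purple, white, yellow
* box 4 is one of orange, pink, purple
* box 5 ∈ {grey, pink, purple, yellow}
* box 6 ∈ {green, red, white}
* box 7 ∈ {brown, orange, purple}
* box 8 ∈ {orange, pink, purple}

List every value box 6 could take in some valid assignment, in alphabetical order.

The 3 variables box 2, box 4, box 8 are confined to {orange, pink, purple}, which locks those values in; drop them from box 1, box 3, box 5, box 7.
That leaves box 1 = grey. Remove grey from box 5.
That leaves box 5 = yellow. Remove yellow from box 3.
box 7 has just one choice, so box 7 = brown. So box 3 can't be brown.
box 3 has just one choice, so box 3 = white. Remove white from box 6.
No further eliminations apply; box 6 can still be any of green, red.

green, red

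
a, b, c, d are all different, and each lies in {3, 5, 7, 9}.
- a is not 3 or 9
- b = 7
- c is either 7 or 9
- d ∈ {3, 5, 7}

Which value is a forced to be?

b's domain is down to {7}, so b = 7. Eliminate 7 elsewhere: a, c, d.
So a = 5.

5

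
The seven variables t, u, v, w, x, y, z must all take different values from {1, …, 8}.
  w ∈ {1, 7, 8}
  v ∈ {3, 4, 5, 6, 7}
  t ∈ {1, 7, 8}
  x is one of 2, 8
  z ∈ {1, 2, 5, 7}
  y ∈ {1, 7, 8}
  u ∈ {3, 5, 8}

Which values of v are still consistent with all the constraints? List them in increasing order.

t, w, y share exactly the 3 values {1, 7, 8}; by pigeonhole those values go to them, so strike 1, 7, 8 from u, v, x, z.
That leaves x = 2. So z can't be 2.
That leaves z = 5. So u, v can't be 5.
u must be 3 (only option left). Remove 3 from v.
No further eliminations apply; v can still be any of 4, 6.

4, 6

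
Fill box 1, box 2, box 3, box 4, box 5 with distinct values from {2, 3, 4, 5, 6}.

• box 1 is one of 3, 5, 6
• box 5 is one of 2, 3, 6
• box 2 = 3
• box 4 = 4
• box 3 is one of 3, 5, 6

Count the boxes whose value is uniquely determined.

box 2's domain is down to {3}, so box 2 = 3. Strike 3 from box 1, box 3, box 5.
box 4's domain is down to {4}, so box 4 = 4.
The 3 still-open variables together cover exactly {2, 5, 6} — 3 values for 3 variables — and 2 appears only in box 5's list, so box 5 = 2.
Determined: box 2=3, box 4=4, box 5=2. The other boxes each still have more than one consistent value. That makes 3.

3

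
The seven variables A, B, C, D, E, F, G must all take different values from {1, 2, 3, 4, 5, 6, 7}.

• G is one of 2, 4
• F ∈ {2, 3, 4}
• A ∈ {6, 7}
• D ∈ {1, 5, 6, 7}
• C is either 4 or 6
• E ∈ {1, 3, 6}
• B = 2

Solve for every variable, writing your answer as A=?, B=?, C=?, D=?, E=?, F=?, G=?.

B has just one choice, so B = 2. So F, G can't be 2.
G must be 4 (only option left). Strike 4 from C, F.
That leaves C = 6. Eliminate 6 elsewhere: A, D, E.
That leaves F = 3. Eliminate 3 elsewhere: E.
A must be 7 (only option left). Strike 7 from D.
E's domain is down to {1}, so E = 1. Eliminate 1 elsewhere: D.
D must be 5 (only option left).

A=7, B=2, C=6, D=5, E=1, F=3, G=4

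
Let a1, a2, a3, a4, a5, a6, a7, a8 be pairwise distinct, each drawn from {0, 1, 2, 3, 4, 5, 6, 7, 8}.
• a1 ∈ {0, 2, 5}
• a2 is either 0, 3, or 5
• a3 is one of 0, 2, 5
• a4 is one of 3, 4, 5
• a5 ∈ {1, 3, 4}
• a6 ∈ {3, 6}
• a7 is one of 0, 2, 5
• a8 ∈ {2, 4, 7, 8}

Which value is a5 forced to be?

The 3 variables a1, a3, a7 are confined to {0, 2, 5}, which locks those values in; drop them from a2, a4, a8.
a2 has just one choice, so a2 = 3. Remove 3 from a4, a5, a6.
That leaves a4 = 4. So a5, a8 can't be 4.
So a5 = 1.

1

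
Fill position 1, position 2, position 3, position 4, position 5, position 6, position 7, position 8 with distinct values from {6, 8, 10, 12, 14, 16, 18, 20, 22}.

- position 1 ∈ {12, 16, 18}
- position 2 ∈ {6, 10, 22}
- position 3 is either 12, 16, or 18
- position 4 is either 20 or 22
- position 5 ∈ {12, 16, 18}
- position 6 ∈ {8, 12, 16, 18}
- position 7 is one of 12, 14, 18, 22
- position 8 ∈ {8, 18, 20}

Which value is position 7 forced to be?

The 3 variables position 1, position 3, position 5 are confined to {12, 16, 18}, which locks those values in; drop them from position 6, position 7, position 8.
position 6 must be 8 (only option left). Remove 8 from position 8.
That leaves position 8 = 20. Eliminate 20 elsewhere: position 4.
That leaves position 4 = 22. Remove 22 from position 2, position 7.
So position 7 = 14.

14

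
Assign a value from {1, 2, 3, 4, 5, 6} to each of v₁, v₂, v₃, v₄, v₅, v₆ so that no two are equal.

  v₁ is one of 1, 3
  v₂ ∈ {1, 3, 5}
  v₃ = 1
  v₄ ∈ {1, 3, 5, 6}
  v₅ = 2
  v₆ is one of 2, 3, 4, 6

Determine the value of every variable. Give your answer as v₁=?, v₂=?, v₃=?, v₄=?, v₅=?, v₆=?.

v₁=3, v₂=5, v₃=1, v₄=6, v₅=2, v₆=4

v₃ has just one choice, so v₃ = 1. Eliminate 1 elsewhere: v₁, v₂, v₄.
v₅'s domain is down to {2}, so v₅ = 2. Remove 2 from v₆.
That leaves v₁ = 3. Remove 3 from v₂, v₄, v₆.
v₂'s domain is down to {5}, so v₂ = 5. Strike 5 from v₄.
v₄'s domain is down to {6}, so v₄ = 6. So v₆ can't be 6.
v₆ must be 4 (only option left).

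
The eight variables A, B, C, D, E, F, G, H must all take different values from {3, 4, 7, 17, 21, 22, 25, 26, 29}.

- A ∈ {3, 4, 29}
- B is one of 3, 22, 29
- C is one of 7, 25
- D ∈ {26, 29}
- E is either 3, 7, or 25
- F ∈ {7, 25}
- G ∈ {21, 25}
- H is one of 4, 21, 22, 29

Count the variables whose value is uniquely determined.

3

The 8 variables together cover exactly {3, 4, 7, 21, 22, 25, 26, 29} — 8 values for 8 variables — and 26 appears only in D's list, so D = 26.
The 2 variables C and F are confined to {7, 25}, which locks those values in; drop them from E, G.
That leaves E = 3. So A, B can't be 3.
G must be 21 (only option left). Strike 21 from H.
Determined: D=26, E=3, G=21. The other variables each still have more than one consistent value. That makes 3.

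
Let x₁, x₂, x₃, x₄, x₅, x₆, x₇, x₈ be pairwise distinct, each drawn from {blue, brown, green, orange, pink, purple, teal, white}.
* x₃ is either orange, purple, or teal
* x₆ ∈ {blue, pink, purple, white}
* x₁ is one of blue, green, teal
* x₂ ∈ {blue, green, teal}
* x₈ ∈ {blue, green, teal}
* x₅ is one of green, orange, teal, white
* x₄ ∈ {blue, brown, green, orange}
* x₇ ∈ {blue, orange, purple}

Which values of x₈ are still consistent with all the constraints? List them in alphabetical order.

blue, green, teal

The 8 variables together cover exactly {blue, brown, green, orange, pink, purple, teal, white} — 8 values for 8 variables — and brown appears only in x₄'s list, so x₄ = brown.
The 7 still-open variables draw from only 7 values {blue, green, orange, pink, purple, teal, white}, so each is used; only x₆ can be pink, hence x₆ = pink.
The 6 still-open variables together cover exactly {blue, green, orange, purple, teal, white} — 6 values for 6 variables — and white appears only in x₅'s list, so x₅ = white.
The 3 variables x₁, x₂, x₈ are confined to {blue, green, teal}, which locks those values in; drop them from x₃, x₇.
No further eliminations apply; x₈ can still be any of blue, green, teal.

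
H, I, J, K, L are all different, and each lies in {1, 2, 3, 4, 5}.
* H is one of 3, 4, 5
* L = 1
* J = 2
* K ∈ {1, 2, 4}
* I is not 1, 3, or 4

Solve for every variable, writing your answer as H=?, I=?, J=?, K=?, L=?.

H=3, I=5, J=2, K=4, L=1

J must be 2 (only option left). So I, K can't be 2.
L must be 1 (only option left). Remove 1 from K.
That leaves I = 5. Remove 5 from H.
K has just one choice, so K = 4. Remove 4 from H.
H's domain is down to {3}, so H = 3.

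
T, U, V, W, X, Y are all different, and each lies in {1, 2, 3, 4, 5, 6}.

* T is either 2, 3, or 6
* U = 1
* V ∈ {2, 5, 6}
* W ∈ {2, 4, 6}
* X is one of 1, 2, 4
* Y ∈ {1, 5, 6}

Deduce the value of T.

U's domain is down to {1}, so U = 1. Strike 1 from X, Y.
The 5 still-open variables together cover exactly {2, 3, 4, 5, 6} — 5 values for 5 variables — and 3 appears only in T's list, so T = 3.

3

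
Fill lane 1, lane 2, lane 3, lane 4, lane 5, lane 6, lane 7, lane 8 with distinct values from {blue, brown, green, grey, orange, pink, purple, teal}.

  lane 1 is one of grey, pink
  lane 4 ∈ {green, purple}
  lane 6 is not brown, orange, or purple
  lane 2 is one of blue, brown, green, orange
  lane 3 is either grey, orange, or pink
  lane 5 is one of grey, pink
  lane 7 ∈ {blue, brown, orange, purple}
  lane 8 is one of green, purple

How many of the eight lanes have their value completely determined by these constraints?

2

Among the 8 variables, teal fits only lane 6 (and all 8 values in {blue, brown, green, grey, orange, pink, purple, teal} must be used), so lane 6 = teal.
lane 1 and lane 5 share exactly the 2 values {grey, pink}; by pigeonhole those values go to them, so strike grey, pink from lane 3.
lane 3 has just one choice, so lane 3 = orange. Strike orange from lane 2, lane 7.
lane 4 and lane 8 share exactly the 2 values {green, purple}; by pigeonhole those values go to them, so strike green, purple from lane 2, lane 7.
Determined: lane 3=orange, lane 6=teal. The other lanes each still have more than one consistent value. That makes 2.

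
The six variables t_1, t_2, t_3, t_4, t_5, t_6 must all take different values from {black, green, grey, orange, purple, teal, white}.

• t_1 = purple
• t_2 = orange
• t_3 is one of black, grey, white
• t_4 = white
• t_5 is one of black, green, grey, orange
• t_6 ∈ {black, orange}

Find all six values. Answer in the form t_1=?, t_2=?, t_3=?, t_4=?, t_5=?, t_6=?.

t_1's domain is down to {purple}, so t_1 = purple.
That leaves t_2 = orange. Remove orange from t_5, t_6.
t_4 has just one choice, so t_4 = white. Remove white from t_3.
t_6 must be black (only option left). So t_3, t_5 can't be black.
t_3 must be grey (only option left). Eliminate grey elsewhere: t_5.
t_5's domain is down to {green}, so t_5 = green.

t_1=purple, t_2=orange, t_3=grey, t_4=white, t_5=green, t_6=black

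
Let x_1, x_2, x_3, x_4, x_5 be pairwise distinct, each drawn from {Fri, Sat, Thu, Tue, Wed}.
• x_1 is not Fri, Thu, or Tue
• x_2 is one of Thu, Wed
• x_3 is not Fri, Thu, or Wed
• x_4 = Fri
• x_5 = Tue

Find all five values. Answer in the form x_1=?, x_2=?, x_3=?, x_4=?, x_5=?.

x_4's domain is down to {Fri}, so x_4 = Fri.
x_5 has just one choice, so x_5 = Tue. Strike Tue from x_3.
x_3 must be Sat (only option left). Strike Sat from x_1.
x_1 must be Wed (only option left). Remove Wed from x_2.
That leaves x_2 = Thu.

x_1=Wed, x_2=Thu, x_3=Sat, x_4=Fri, x_5=Tue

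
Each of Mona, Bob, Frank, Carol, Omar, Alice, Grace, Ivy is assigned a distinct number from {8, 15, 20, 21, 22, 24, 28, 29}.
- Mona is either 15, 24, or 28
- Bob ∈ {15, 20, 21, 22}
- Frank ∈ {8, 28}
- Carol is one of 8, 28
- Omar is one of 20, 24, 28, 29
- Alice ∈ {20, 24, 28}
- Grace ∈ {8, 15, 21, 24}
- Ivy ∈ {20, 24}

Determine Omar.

Among the 8 variables, 22 fits only Bob (and all 8 values in {8, 15, 20, 21, 22, 24, 28, 29} must be used), so Bob = 22.
Among the 7 still-open variables, 21 fits only Grace (and all 7 values in {8, 15, 20, 21, 24, 28, 29} must be used), so Grace = 21.
Among the 6 still-open variables, 15 fits only Mona (and all 6 values in {8, 15, 20, 24, 28, 29} must be used), so Mona = 15.
The 5 still-open variables together cover exactly {8, 20, 24, 28, 29} — 5 values for 5 variables — and 29 appears only in Omar's list, so Omar = 29.

29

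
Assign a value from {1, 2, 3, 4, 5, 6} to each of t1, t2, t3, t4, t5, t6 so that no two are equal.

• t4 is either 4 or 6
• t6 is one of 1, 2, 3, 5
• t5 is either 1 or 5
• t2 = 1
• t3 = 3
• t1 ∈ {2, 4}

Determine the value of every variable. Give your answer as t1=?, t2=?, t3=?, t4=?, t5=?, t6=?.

t1=4, t2=1, t3=3, t4=6, t5=5, t6=2

t2 has just one choice, so t2 = 1. Eliminate 1 elsewhere: t5, t6.
That leaves t3 = 3. Remove 3 from t6.
t5 must be 5 (only option left). Remove 5 from t6.
That leaves t6 = 2. Remove 2 from t1.
That leaves t1 = 4. Remove 4 from t4.
t4 must be 6 (only option left).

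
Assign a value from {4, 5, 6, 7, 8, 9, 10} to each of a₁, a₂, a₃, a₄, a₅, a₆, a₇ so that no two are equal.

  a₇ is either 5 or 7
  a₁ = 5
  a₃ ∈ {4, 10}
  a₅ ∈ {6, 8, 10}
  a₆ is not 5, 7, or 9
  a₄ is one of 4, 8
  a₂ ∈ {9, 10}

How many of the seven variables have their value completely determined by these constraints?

a₁ has just one choice, so a₁ = 5. Eliminate 5 elsewhere: a₇.
a₇ must be 7 (only option left).
The 5 still-open variables draw from only 5 values {4, 6, 8, 9, 10}, so each is used; only a₂ can be 9, hence a₂ = 9.
Determined: a₁=5, a₂=9, a₇=7. The other variables each still have more than one consistent value. That makes 3.

3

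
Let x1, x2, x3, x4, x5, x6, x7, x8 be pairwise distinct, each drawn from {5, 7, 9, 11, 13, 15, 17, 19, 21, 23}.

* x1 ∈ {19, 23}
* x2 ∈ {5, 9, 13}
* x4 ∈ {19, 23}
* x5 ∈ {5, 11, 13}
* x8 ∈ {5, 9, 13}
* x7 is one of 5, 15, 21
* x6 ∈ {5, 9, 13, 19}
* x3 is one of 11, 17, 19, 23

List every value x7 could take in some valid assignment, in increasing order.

The 2 variables x1 and x4 are confined to {19, 23}, which locks those values in; drop them from x3, x6.
x2, x6, x8 share exactly the 3 values {5, 9, 13}; by pigeonhole those values go to them, so strike 5, 9, 13 from x5, x7.
x5 has just one choice, so x5 = 11. So x3 can't be 11.
x3 has just one choice, so x3 = 17.
No further eliminations apply; x7 can still be any of 15, 21.

15, 21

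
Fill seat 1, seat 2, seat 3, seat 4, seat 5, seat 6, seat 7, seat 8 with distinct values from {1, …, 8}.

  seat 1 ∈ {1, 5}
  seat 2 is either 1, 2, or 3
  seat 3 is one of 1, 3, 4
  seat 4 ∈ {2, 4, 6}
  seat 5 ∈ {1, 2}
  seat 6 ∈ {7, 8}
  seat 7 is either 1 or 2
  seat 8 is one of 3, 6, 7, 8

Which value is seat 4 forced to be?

The 8 variables together cover exactly {1, 2, 3, 4, 5, 6, 7, 8} — 8 values for 8 variables — and 5 appears only in seat 1's list, so seat 1 = 5.
The 2 variables seat 5 and seat 7 are confined to {1, 2}, which locks those values in; drop them from seat 2, seat 3, seat 4.
seat 2's domain is down to {3}, so seat 2 = 3. Eliminate 3 elsewhere: seat 3, seat 8.
seat 3 must be 4 (only option left). Strike 4 from seat 4.
So seat 4 = 6.

6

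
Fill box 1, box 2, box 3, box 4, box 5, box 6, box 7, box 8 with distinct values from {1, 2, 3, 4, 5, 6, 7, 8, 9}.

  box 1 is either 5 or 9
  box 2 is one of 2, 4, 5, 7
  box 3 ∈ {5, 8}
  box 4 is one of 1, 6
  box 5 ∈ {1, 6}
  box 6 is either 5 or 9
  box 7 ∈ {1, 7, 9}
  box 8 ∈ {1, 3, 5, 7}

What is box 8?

3

The 2 variables box 1 and box 6 are confined to {5, 9}, which locks those values in; drop them from box 2, box 3, box 7, box 8.
That leaves box 3 = 8.
box 4 and box 5 share exactly the 2 values {1, 6}; by pigeonhole those values go to them, so strike 1, 6 from box 7, box 8.
box 7 must be 7 (only option left). Eliminate 7 elsewhere: box 2, box 8.
So box 8 = 3.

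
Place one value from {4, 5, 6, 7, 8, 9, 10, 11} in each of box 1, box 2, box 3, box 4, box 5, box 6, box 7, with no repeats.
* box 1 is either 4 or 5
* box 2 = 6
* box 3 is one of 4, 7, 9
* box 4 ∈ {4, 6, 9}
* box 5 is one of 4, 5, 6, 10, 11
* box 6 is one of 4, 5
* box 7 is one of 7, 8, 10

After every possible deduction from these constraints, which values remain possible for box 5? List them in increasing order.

box 2's domain is down to {6}, so box 2 = 6. Eliminate 6 elsewhere: box 4, box 5.
The 2 variables box 1 and box 6 are confined to {4, 5}, which locks those values in; drop them from box 3, box 4, box 5.
box 4 has just one choice, so box 4 = 9. Strike 9 from box 3.
box 3's domain is down to {7}, so box 3 = 7. Eliminate 7 elsewhere: box 7.
No further eliminations apply; box 5 can still be any of 10, 11.

10, 11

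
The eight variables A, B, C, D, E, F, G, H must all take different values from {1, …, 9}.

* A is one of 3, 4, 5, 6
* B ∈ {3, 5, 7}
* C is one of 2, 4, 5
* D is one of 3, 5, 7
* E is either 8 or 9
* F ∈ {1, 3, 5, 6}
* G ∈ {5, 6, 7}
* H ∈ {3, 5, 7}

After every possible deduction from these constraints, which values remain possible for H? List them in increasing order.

3, 5, 7

B, D, H between them cover only {3, 5, 7} — a naked triple. Remove those values from A, C, F, G.
That leaves G = 6. Eliminate 6 elsewhere: A, F.
That leaves A = 4. Strike 4 from C.
C has just one choice, so C = 2.
F must be 1 (only option left).
No further eliminations apply; H can still be any of 3, 5, 7.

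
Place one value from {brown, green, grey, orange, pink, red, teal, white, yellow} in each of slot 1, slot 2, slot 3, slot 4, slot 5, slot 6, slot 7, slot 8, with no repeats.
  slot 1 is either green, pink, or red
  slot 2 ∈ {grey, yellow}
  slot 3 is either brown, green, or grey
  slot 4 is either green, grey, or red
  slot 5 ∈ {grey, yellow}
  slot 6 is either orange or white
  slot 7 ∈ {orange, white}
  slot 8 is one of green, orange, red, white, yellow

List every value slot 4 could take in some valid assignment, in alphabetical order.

The 8 variables together cover exactly {brown, green, grey, orange, pink, red, white, yellow} — 8 values for 8 variables — and brown appears only in slot 3's list, so slot 3 = brown.
The 7 still-open variables together cover exactly {green, grey, orange, pink, red, white, yellow} — 7 values for 7 variables — and pink appears only in slot 1's list, so slot 1 = pink.
The 2 variables slot 2 and slot 5 are confined to {grey, yellow}, which locks those values in; drop them from slot 4, slot 8.
slot 6 and slot 7 share exactly the 2 values {orange, white}; by pigeonhole those values go to them, so strike orange, white from slot 8.
No further eliminations apply; slot 4 can still be any of green, red.

green, red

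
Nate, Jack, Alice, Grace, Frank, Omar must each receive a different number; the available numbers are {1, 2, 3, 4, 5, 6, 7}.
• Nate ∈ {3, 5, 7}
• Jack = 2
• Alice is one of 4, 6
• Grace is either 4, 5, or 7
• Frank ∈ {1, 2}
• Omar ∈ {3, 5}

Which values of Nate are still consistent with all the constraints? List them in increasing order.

3, 5, 7

Jack must be 2 (only option left). Eliminate 2 elsewhere: Frank.
That leaves Frank = 1.
No further eliminations apply; Nate can still be any of 3, 5, 7.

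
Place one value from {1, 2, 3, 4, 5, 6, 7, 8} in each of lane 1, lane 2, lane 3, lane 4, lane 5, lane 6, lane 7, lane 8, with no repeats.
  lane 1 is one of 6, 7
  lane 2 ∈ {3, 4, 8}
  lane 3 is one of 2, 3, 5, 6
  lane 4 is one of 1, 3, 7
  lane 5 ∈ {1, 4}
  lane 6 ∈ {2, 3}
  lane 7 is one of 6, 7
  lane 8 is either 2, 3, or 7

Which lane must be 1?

lane 4

The 8 variables draw from only 8 values {1, 2, 3, 4, 5, 6, 7, 8}, so each is used; only lane 3 can be 5, hence lane 3 = 5.
The 7 still-open variables draw from only 7 values {1, 2, 3, 4, 6, 7, 8}, so each is used; only lane 2 can be 8, hence lane 2 = 8.
Among the 6 still-open variables, 4 fits only lane 5 (and all 6 values in {1, 2, 3, 4, 6, 7} must be used), so lane 5 = 4.
The 5 still-open variables together cover exactly {1, 2, 3, 6, 7} — 5 values for 5 variables — and 1 appears only in lane 4's list, so lane 4 = 1.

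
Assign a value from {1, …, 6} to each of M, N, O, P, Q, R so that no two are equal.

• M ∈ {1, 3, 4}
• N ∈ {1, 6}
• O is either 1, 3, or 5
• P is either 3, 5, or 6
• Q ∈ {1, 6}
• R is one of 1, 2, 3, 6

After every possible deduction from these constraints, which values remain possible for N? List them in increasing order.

1, 6

Among the 6 variables, 2 fits only R (and all 6 values in {1, 2, 3, 4, 5, 6} must be used), so R = 2.
The 5 still-open variables draw from only 5 values {1, 3, 4, 5, 6}, so each is used; only M can be 4, hence M = 4.
N and Q between them cover only {1, 6} — a naked pair. Remove those values from O, P.
No further eliminations apply; N can still be any of 1, 6.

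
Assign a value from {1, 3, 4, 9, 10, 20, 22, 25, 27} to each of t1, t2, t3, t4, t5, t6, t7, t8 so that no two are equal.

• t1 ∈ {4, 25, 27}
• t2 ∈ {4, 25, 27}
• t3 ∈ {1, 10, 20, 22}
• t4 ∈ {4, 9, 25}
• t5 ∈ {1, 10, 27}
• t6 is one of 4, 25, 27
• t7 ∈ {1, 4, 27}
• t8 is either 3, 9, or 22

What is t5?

10

t1, t2, t6 between them cover only {4, 25, 27} — a naked triple. Remove those values from t4, t5, t7.
That leaves t4 = 9. Eliminate 9 elsewhere: t8.
t7's domain is down to {1}, so t7 = 1. Strike 1 from t3, t5.
So t5 = 10.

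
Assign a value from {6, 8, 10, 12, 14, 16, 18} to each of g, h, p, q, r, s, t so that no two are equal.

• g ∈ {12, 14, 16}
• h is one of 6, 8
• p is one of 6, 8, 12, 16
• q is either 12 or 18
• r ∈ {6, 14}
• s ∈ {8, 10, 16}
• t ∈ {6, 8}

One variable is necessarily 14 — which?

The 7 variables draw from only 7 values {6, 8, 10, 12, 14, 16, 18}, so each is used; only s can be 10, hence s = 10.
The 6 still-open variables together cover exactly {6, 8, 12, 14, 16, 18} — 6 values for 6 variables — and 18 appears only in q's list, so q = 18.
h and t share exactly the 2 values {6, 8}; by pigeonhole those values go to them, so strike 6, 8 from p, r.
So 14 goes to r.

r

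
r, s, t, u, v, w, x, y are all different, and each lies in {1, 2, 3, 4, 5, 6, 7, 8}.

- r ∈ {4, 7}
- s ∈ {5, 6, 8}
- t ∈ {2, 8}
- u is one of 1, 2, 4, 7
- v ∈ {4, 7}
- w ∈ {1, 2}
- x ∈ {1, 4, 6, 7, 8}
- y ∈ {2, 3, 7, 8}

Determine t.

8

Among the 8 variables, 3 fits only y (and all 8 values in {1, 2, 3, 4, 5, 6, 7, 8} must be used), so y = 3.
The 7 still-open variables together cover exactly {1, 2, 4, 5, 6, 7, 8} — 7 values for 7 variables — and 5 appears only in s's list, so s = 5.
The 6 still-open variables together cover exactly {1, 2, 4, 6, 7, 8} — 6 values for 6 variables — and 6 appears only in x's list, so x = 6.
The 5 still-open variables draw from only 5 values {1, 2, 4, 7, 8}, so each is used; only t can be 8, hence t = 8.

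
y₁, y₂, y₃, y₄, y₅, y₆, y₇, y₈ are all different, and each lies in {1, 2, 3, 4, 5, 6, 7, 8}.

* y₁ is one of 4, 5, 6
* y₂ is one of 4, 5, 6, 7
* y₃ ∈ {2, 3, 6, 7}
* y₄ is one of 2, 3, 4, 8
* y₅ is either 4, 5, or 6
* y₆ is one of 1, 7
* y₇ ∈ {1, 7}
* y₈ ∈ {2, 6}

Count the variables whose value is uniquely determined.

3

The 8 variables together cover exactly {1, 2, 3, 4, 5, 6, 7, 8} — 8 values for 8 variables — and 8 appears only in y₄'s list, so y₄ = 8.
The 7 still-open variables draw from only 7 values {1, 2, 3, 4, 5, 6, 7}, so each is used; only y₃ can be 3, hence y₃ = 3.
The 6 still-open variables together cover exactly {1, 2, 4, 5, 6, 7} — 6 values for 6 variables — and 2 appears only in y₈'s list, so y₈ = 2.
The 2 variables y₆ and y₇ are confined to {1, 7}, which locks those values in; drop them from y₂.
Determined: y₃=3, y₄=8, y₈=2. The other variables each still have more than one consistent value. That makes 3.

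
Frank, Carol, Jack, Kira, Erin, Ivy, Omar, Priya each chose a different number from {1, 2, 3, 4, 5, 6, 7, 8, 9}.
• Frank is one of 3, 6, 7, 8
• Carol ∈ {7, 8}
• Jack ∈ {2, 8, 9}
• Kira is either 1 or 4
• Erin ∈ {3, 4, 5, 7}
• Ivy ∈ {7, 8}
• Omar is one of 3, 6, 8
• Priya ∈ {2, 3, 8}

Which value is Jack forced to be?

The 2 variables Carol and Ivy are confined to {7, 8}, which locks those values in; drop them from Frank, Jack, Erin, Omar, Priya.
The 2 variables Frank and Omar are confined to {3, 6}, which locks those values in; drop them from Erin, Priya.
Priya must be 2 (only option left). Eliminate 2 elsewhere: Jack.
So Jack = 9.

9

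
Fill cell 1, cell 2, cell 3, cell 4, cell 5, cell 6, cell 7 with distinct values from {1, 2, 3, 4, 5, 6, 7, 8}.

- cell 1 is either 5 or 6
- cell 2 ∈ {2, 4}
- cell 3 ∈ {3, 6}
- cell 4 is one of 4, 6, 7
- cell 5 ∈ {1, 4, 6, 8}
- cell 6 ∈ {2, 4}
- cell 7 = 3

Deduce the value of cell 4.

7

cell 7 must be 3 (only option left). So cell 3 can't be 3.
That leaves cell 3 = 6. Remove 6 from cell 1, cell 4, cell 5.
That leaves cell 1 = 5.
cell 2 and cell 6 share exactly the 2 values {2, 4}; by pigeonhole those values go to them, so strike 2, 4 from cell 4, cell 5.
So cell 4 = 7.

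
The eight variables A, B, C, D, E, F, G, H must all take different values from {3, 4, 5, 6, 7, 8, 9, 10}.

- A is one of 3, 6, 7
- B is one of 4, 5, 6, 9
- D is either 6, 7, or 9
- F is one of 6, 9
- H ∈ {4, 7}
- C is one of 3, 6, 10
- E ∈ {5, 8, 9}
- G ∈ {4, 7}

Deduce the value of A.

3

The 8 variables together cover exactly {3, 4, 5, 6, 7, 8, 9, 10} — 8 values for 8 variables — and 8 appears only in E's list, so E = 8.
Among the 7 still-open variables, 5 fits only B (and all 7 values in {3, 4, 5, 6, 7, 9, 10} must be used), so B = 5.
The 6 still-open variables draw from only 6 values {3, 4, 6, 7, 9, 10}, so each is used; only C can be 10, hence C = 10.
Among the 5 still-open variables, 3 fits only A (and all 5 values in {3, 4, 6, 7, 9} must be used), so A = 3.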